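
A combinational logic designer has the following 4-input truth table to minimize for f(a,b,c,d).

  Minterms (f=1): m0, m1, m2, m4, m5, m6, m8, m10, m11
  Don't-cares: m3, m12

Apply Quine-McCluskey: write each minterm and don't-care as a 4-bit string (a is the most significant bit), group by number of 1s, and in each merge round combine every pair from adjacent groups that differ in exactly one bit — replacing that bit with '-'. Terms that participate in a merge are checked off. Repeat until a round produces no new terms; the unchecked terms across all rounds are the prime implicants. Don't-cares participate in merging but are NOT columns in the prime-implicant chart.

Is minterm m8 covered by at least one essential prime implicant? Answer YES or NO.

NO

[col 0] 0000*, 0001*, 0010*, 0011*, 0100*, 0101*, 0110*, 1000*, 1010*, 1011*, 1100*
[col 1] -000*, -010*, -011*, -100*, 0-00*, 0-01*, 0-10*, 00-0*, 00-1*, 000-*, 001-*, 01-0*, 010-*, 1-00*, 10-0*, 101-*
[col 2] --00, -0-0, -01-, 0--0, 0-0-, 00--
Prime implicants: --00, -0-0, -01-, 0--0, 0-0-, 00--
PI chart (minterm → PIs covering it):
  0 | --00,-0-0,0--0,0-0-,00--
  1 | 0-0-,00--
  2 | -0-0,-01-,0--0,00--
  4 | --00,0--0,0-0-
  5 | 0-0-  (sole → essential)
  6 | 0--0  (sole → essential)
  8 | --00,-0-0
  10 | -0-0,-01-
  11 | -01-  (sole → essential)
Essential prime implicants: -01-, 0--0, 0-0-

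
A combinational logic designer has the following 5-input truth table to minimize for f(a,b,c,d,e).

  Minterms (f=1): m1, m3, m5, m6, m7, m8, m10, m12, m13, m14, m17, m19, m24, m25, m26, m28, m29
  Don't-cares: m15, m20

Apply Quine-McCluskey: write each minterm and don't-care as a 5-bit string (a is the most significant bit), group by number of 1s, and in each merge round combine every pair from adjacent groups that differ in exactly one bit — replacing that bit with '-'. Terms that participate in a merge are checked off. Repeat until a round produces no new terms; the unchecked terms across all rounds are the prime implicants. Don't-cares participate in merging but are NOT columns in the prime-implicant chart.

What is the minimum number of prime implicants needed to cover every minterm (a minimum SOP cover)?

[col 0] 00001*, 00011*, 00101*, 00110*, 00111*, 01000*, 01010*, 01100*, 01101*, 01110*, 01111*, 10001*, 10011*, 10100*, 11000*, 11001*, 11010*, 11100*, 11101*
[col 1] -0001*, -0011*, -1000*, -1010*, -1100*, -1101*, 0-101*, 0-110*, 0-111*, 00-01*, 00-11*, 000-1*, 001-1*, 0011-*, 01-00*, 01-10*, 010-0*, 011-0*, 011-1*, 0110-*, 0111-*, 1-001, 1-100, 100-1*, 11-00*, 11-01*, 110-0*, 1100-*, 1110-*
[col 2] -00-1, -1-00, -10-0, -110-, 0-1-1, 0-11-, 00--1, 01--0, 011--, 11-0-
Prime implicants: -00-1, -1-00, -10-0, -110-, 0-1-1, 0-11-, 00--1, 01--0, 011--, 1-001, 1-100, 11-0-
PI chart (minterm → PIs covering it):
  1 | -00-1,00--1
  3 | -00-1,00--1
  5 | 0-1-1,00--1
  6 | 0-11-  (sole → essential)
  7 | 0-1-1,0-11-,00--1
  8 | -1-00,-10-0,01--0
  10 | -10-0,01--0
  12 | -1-00,-110-,01--0,011--
  13 | -110-,0-1-1,011--
  14 | 0-11-,01--0,011--
  17 | -00-1,1-001
  19 | -00-1  (sole → essential)
  24 | -1-00,-10-0,11-0-
  25 | 1-001,11-0-
  26 | -10-0  (sole → essential)
  28 | -1-00,-110-,1-100,11-0-
  29 | -110-,11-0-
Essential prime implicants: -00-1, -10-0, 0-11-
Petrick residual → -1-00, 0-1-1, 11-0-
Minimum SOP uses 6 PIs: b'c'e + bd'e' + bc'e' + a'ce + a'cd + abd'

6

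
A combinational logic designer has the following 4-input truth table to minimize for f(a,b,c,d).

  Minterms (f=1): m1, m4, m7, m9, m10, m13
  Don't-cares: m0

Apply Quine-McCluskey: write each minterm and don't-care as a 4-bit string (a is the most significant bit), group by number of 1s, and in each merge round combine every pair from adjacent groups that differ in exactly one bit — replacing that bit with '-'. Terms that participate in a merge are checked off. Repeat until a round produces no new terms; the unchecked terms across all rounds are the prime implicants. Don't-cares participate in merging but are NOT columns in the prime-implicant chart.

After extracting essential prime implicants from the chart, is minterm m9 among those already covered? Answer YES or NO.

Round 0: 0000✓ 0001✓ 0100✓ 0111 1001✓ 1010 1101✓
Round 1: -001 0-00 000- 1-01
PIs = {-001, 0-00, 000-, 0111, 1-01, 1010}
Coverage chart:
  m1: -001,000-
  m4: 0-00 ←essential
  m7: 0111 ←essential
  m9: -001,1-01
  m10: 1010 ←essential
  m13: 1-01 ←essential
Essential: 0-00, 0111, 1-01, 1010

YES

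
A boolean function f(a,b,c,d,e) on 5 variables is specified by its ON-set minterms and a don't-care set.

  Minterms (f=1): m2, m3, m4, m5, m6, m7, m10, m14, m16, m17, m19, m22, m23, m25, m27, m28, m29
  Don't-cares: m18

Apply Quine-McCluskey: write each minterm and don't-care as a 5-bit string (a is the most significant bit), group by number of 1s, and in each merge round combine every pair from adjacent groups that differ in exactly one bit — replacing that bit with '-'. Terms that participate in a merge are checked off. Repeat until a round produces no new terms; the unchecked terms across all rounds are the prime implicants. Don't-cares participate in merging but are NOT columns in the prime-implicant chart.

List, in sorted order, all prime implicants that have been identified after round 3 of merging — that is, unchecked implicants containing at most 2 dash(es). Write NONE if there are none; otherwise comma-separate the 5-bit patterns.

size-2^0 implicants → 00010(✓)  00011(✓)  00100(✓)  00101(✓)  00110(✓)  00111(✓)  01010(✓)  01110(✓)  10000(✓)  10001(✓)  10010(✓)  10011(✓)  10110(✓)  10111(✓)  11001(✓)  11011(✓)  11100(✓)  11101(✓)
size-2^1 implicants → -0010(✓)  -0011(✓)  -0110(✓)  -0111(✓)  0-010(✓)  0-110(✓)  00-10(✓)  00-11(✓)  0001-(✓)  001-0(✓)  001-1(✓)  0010-(✓)  0011-(✓)  01-10(✓)  1-001(✓)  1-011(✓)  10-10(✓)  10-11(✓)  100-0(✓)  100-1(✓)  1000-(✓)  1001-(✓)  1011-(✓)  11-01  110-1(✓)  1110-
size-2^2 implicants → -0-10(✓)  -0-11(✓)  -001-(✓)  -011-(✓)  0--10  00-1-(✓)  001--  1-0-1  10-1-(✓)  100--
size-2^3 implicants → -0-1-
Unchecked terms (primes): -0-1-, 0--10, 001--, 1-0-1, 100--, 11-01, 1110-

0--10, 001--, 1-0-1, 100--, 11-01, 1110-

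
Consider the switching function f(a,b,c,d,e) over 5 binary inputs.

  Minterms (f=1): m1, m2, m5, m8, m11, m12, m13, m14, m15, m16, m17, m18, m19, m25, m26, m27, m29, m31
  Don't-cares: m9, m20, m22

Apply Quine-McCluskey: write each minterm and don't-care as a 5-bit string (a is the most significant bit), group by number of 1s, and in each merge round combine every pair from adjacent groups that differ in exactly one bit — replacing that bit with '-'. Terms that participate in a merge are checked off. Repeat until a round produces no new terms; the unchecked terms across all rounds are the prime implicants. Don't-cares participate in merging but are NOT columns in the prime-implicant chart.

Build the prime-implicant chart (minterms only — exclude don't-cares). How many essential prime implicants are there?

6

size-2^0 implicants → 00001(✓)  00010(✓)  00101(✓)  01000(✓)  01001(✓)  01011(✓)  01100(✓)  01101(✓)  01110(✓)  01111(✓)  10000(✓)  10001(✓)  10010(✓)  10011(✓)  10100(✓)  10110(✓)  11001(✓)  11010(✓)  11011(✓)  11101(✓)  11111(✓)
size-2^1 implicants → -0001(✓)  -0010  -1001(✓)  -1011(✓)  -1101(✓)  -1111(✓)  0-001(✓)  0-101(✓)  00-01(✓)  01-00(✓)  01-01(✓)  01-11(✓)  010-1(✓)  0100-(✓)  011-0(✓)  011-1(✓)  0110-(✓)  0111-(✓)  1-001(✓)  1-010(✓)  1-011(✓)  10-00(✓)  10-10(✓)  100-0(✓)  100-1(✓)  1000-(✓)  1001-(✓)  101-0(✓)  11-01(✓)  11-11(✓)  110-1(✓)  1101-(✓)  111-1(✓)
size-2^2 implicants → --001  -1-01(✓)  -1-11(✓)  -10-1(✓)  -11-1(✓)  0--01  01--1(✓)  01-0-  011--  1-0-1  1-01-  10--0  100--  11--1(✓)
size-2^3 implicants → -1--1
Unchecked terms (primes): --001, -0010, -1--1, 0--01, 01-0-, 011--, 1-0-1, 1-01-, 10--0, 100--
Minterm coverage:
  m1 ⊆ --001,0--01
  m2 ⊆ -0010 [E]
  m5 ⊆ 0--01 [E]
  m8 ⊆ 01-0- [E]
  m11 ⊆ -1--1 [E]
  m12 ⊆ 01-0-,011--
  m13 ⊆ -1--1,0--01,01-0-,011--
  m14 ⊆ 011-- [E]
  m15 ⊆ -1--1,011--
  m16 ⊆ 10--0,100--
  m17 ⊆ --001,1-0-1,100--
  m18 ⊆ -0010,1-01-,10--0,100--
  m19 ⊆ 1-0-1,1-01-,100--
  m25 ⊆ --001,-1--1,1-0-1
  m26 ⊆ 1-01- [E]
  m27 ⊆ -1--1,1-0-1,1-01-
  m29 ⊆ -1--1 [E]
  m31 ⊆ -1--1 [E]
E = {-0010, -1--1, 0--01, 01-0-, 011--, 1-01-}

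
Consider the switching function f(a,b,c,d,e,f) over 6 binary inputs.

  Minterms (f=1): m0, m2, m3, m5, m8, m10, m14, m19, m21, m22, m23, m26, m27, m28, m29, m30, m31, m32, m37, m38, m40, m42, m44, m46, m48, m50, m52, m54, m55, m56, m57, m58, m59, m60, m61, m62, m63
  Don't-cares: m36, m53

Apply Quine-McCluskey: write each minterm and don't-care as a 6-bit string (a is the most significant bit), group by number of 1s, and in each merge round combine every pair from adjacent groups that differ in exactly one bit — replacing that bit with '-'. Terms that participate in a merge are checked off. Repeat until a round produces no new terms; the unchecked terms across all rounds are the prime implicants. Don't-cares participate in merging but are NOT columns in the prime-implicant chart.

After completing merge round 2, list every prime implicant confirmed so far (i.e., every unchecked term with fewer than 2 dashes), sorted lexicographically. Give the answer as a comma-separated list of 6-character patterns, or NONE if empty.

[col 0] 000000*, 000010*, 000011*, 000101*, 001000*, 001010*, 001110*, 010011*, 010101*, 010110*, 010111*, 011010*, 011011*, 011100*, 011101*, 011110*, 011111*, 100000*, 100100*, 100101*, 100110*, 101000*, 101010*, 101100*, 101110*, 110000*, 110010*, 110100*, 110101*, 110110*, 110111*, 111000*, 111001*, 111010*, 111011*, 111100*, 111101*, 111110*, 111111*
[col 1] -00000*, -00101*, -01000*, -01010*, -01110*, -10101*, -10110*, -10111*, -11010*, -11011*, -11100*, -11101*, -11110*, -11111*, 0-0011, 0-0101*, 0-1010*, 0-1110*, 00-000*, 00-010*, 0000-0*, 00001-, 001-10*, 0010-0*, 01-011*, 01-101*, 01-110*, 01-111*, 010-11*, 0101-1*, 01011-*, 011-10*, 011-11*, 01101-*, 0111-0*, 0111-1*, 01110-*, 01111-*, 1-0000*, 1-0100*, 1-0101*, 1-0110*, 1-1000*, 1-1010*, 1-1100*, 1-1110*, 10-000*, 10-100*, 10-110*, 100-00*, 1001-0*, 10010-*, 101-00*, 101-10*, 1010-0*, 1011-0*, 11-000*, 11-010*, 11-100*, 11-101*, 11-110*, 11-111*, 110-00*, 110-10*, 1100-0*, 1101-0*, 1101-1*, 11010-*, 11011-*, 111-00*, 111-01*, 111-10*, 111-11*, 1110-0*, 1110-1*, 11100-*, 11101-*, 1111-0*, 1111-1*, 11110-*, 11111-*
[col 2] --0101, --1010*, --1110*, -0-000, -01-10*, -010-0, -1-101*, -1-110*, -1-111*, -101-1*, -1011-*, -11-10*, -11-11*, -1101-*, -111-0*, -111-1*, -1110-*, -1111-*, 0-1-10*, 00-0-0, 01--11, 01-1-1*, 01-11-*, 011-1-*, 0111--*, 1--000*, 1--100*, 1--110*, 1-0-00*, 1-01-0*, 1-010-, 1-1-00*, 1-1-10*, 1-10-0*, 1-11-0*, 10--00*, 10-1-0*, 101--0*, 11--00*, 11--10*, 11-0-0*, 11-1-0*, 11-1-1*, 11-10-*, 11-11-*, 110--0*, 1101--*, 111--0*, 111--1*, 111-0-*, 111-1-*, 1110--*, 1111--*
[col 3] --1-10, -1-1-1, -1-11-, -11-1-, -111--, 1---00, 1--1-0, 1-1--0, 11---0, 11-1--, 111---
Prime implicants: --0101, --1-10, -0-000, -010-0, -1-1-1, -1-11-, -11-1-, -111--, 0-0011, 00-0-0, 00001-, 01--11, 1---00, 1--1-0, 1-010-, 1-1--0, 11---0, 11-1--, 111---

0-0011, 00001-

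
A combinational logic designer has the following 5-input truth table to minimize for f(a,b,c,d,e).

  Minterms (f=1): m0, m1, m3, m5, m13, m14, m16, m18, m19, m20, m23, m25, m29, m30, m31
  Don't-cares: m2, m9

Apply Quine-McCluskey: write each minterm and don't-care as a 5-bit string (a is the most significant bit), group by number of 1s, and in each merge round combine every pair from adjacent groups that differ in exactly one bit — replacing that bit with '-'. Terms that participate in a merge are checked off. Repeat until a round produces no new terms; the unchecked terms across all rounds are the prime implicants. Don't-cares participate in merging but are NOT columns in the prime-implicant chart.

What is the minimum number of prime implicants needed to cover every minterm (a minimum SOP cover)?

[col 0] 00000*, 00001*, 00010*, 00011*, 00101*, 01001*, 01101*, 01110*, 10000*, 10010*, 10011*, 10100*, 10111*, 11001*, 11101*, 11110*, 11111*
[col 1] -0000*, -0010*, -0011*, -1001*, -1101*, -1110, 0-001*, 0-101*, 00-01*, 000-0*, 000-1*, 0000-*, 0001-*, 01-01*, 1-111, 10-00, 10-11, 100-0*, 1001-*, 11-01*, 111-1, 1111-
[col 2] -00-0, -001-, -1-01, 0--01, 000--
Prime implicants: -00-0, -001-, -1-01, -1110, 0--01, 000--, 1-111, 10-00, 10-11, 111-1, 1111-
PI chart (minterm → PIs covering it):
  0 | -00-0,000--
  1 | 0--01,000--
  3 | -001-,000--
  5 | 0--01  (sole → essential)
  13 | -1-01,0--01
  14 | -1110  (sole → essential)
  16 | -00-0,10-00
  18 | -00-0,-001-
  19 | -001-,10-11
  20 | 10-00  (sole → essential)
  23 | 1-111,10-11
  25 | -1-01  (sole → essential)
  29 | -1-01,111-1
  30 | -1110,1111-
  31 | 1-111,111-1,1111-
Essential prime implicants: -1-01, -1110, 0--01, 10-00
Petrick residual → -00-0, -001-, 1-111
Minimum SOP uses 7 PIs: b'c'e' + b'c'd + bd'e + bcde' + a'd'e + acde + ab'd'e'

7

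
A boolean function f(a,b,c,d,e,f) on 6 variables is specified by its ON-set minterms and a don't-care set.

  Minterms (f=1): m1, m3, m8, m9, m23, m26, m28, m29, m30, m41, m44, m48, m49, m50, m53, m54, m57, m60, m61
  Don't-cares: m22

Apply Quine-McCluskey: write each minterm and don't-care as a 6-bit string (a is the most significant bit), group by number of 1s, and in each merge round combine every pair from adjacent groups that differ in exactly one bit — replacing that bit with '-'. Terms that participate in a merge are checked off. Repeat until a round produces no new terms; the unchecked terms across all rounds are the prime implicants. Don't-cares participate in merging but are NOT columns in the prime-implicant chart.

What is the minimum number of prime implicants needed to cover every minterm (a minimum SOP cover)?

10

Round 0: 000001✓ 000011✓ 001000✓ 001001✓ 010110✓ 010111✓ 011010✓ 011100✓ 011101✓ 011110✓ 101001✓ 101100✓ 110000✓ 110001✓ 110010✓ 110101✓ 110110✓ 111001✓ 111100✓ 111101✓
Round 1: -01001 -10110 -11100✓ -11101✓ 00-001 0000-1 00100- 01-110 01011- 011-10 0111-0 01110-✓ 1-1001 1-1100 11-001✓ 11-101✓ 110-01✓ 110-10 1100-0 11000- 111-01✓ 11110-✓
Round 2: -1110- 11--01
PIs = {-01001, -10110, -1110-, 00-001, 0000-1, 00100-, 01-110, 01011-, 011-10, 0111-0, 1-1001, 1-1100, 11--01, 110-10, 1100-0, 11000-}
Coverage chart:
  m1: 00-001,0000-1
  m3: 0000-1 ←essential
  m8: 00100- ←essential
  m9: -01001,00-001,00100-
  m23: 01011- ←essential
  m26: 011-10 ←essential
  m28: -1110-,0111-0
  m29: -1110- ←essential
  m30: 01-110,011-10,0111-0
  m41: -01001,1-1001
  m44: 1-1100 ←essential
  m48: 1100-0,11000-
  m49: 11--01,11000-
  m50: 110-10,1100-0
  m53: 11--01 ←essential
  m54: -10110,110-10
  m57: 1-1001,11--01
  m60: -1110-,1-1100
  m61: -1110-,11--01
Essential: -1110-, 0000-1, 00100-, 01011-, 011-10, 1-1100, 11--01
Petrick residual → -01001, -10110, 1100-0
Min cover (10 terms): b'cd'e'f + bc'def' + bcde' + a'b'c'd'f + a'b'cd'e' + a'bc'de + a'bcef' + acde'f' + abe'f + abc'd'f'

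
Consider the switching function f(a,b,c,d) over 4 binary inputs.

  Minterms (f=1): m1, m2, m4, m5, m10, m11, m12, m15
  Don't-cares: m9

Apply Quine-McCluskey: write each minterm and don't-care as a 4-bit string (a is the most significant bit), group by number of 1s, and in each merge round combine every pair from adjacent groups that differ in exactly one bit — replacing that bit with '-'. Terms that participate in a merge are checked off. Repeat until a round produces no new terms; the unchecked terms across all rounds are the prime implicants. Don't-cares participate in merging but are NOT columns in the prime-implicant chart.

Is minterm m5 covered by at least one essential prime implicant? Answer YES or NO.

NO

Round 0: 0001✓ 0010✓ 0100✓ 0101✓ 1001✓ 1010✓ 1011✓ 1100✓ 1111✓
Round 1: -001 -010 -100 0-01 010- 1-11 10-1 101-
PIs = {-001, -010, -100, 0-01, 010-, 1-11, 10-1, 101-}
Coverage chart:
  m1: -001,0-01
  m2: -010 ←essential
  m4: -100,010-
  m5: 0-01,010-
  m10: -010,101-
  m11: 1-11,10-1,101-
  m12: -100 ←essential
  m15: 1-11 ←essential
Essential: -010, -100, 1-11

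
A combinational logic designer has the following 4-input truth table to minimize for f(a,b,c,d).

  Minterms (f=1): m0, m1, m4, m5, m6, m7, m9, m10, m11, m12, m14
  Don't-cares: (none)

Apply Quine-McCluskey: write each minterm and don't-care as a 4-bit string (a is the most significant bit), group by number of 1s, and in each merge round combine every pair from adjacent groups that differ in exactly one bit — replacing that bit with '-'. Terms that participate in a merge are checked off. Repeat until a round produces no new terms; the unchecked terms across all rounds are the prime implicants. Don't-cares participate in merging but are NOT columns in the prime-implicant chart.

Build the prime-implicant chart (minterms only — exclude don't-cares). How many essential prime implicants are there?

3

Round 0: 0000✓ 0001✓ 0100✓ 0101✓ 0110✓ 0111✓ 1001✓ 1010✓ 1011✓ 1100✓ 1110✓
Round 1: -001 -100✓ -110✓ 0-00✓ 0-01✓ 000-✓ 01-0✓ 01-1✓ 010-✓ 011-✓ 1-10 10-1 101- 11-0✓
Round 2: -1-0 0-0- 01--
PIs = {-001, -1-0, 0-0-, 01--, 1-10, 10-1, 101-}
Coverage chart:
  m0: 0-0- ←essential
  m1: -001,0-0-
  m4: -1-0,0-0-,01--
  m5: 0-0-,01--
  m6: -1-0,01--
  m7: 01-- ←essential
  m9: -001,10-1
  m10: 1-10,101-
  m11: 10-1,101-
  m12: -1-0 ←essential
  m14: -1-0,1-10
Essential: -1-0, 0-0-, 01--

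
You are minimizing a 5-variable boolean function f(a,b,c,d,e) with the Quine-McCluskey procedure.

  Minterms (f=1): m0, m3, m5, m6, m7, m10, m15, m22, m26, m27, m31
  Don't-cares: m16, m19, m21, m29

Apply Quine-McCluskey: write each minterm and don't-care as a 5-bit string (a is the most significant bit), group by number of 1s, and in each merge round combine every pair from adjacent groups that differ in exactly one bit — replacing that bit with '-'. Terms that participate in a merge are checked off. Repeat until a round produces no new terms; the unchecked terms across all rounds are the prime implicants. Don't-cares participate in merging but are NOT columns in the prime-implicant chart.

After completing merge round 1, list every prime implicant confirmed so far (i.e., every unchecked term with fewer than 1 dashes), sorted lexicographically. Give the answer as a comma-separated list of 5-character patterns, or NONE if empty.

Round 0: 00000✓ 00011✓ 00101✓ 00110✓ 00111✓ 01010✓ 01111✓ 10000✓ 10011✓ 10101✓ 10110✓ 11010✓ 11011✓ 11101✓ 11111✓
Round 1: -0000 -0011 -0101 -0110 -1010 -1111 0-111 00-11 001-1 0011- 1-011 1-101 11-11 1101- 111-1
PIs = {-0000, -0011, -0101, -0110, -1010, -1111, 0-111, 00-11, 001-1, 0011-, 1-011, 1-101, 11-11, 1101-, 111-1}

NONE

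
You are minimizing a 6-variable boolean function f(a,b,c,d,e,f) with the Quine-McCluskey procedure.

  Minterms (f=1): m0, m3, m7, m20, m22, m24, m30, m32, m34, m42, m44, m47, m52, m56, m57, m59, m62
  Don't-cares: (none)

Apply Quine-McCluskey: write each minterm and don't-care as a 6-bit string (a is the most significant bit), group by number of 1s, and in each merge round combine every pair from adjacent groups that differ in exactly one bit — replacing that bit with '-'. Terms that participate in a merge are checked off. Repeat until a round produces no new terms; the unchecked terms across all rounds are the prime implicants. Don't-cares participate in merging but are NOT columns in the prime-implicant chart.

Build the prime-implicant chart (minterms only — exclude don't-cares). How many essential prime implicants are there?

9

Round 0: 000000✓ 000011✓ 000111✓ 010100✓ 010110✓ 011000✓ 011110✓ 100000✓ 100010✓ 101010✓ 101100 101111 110100✓ 111000✓ 111001✓ 111011✓ 111110✓
Round 1: -00000 -10100 -11000 -11110 000-11 01-110 0101-0 10-010 1000-0 1110-1 11100-
PIs = {-00000, -10100, -11000, -11110, 000-11, 01-110, 0101-0, 10-010, 1000-0, 101100, 101111, 1110-1, 11100-}
Coverage chart:
  m0: -00000 ←essential
  m3: 000-11 ←essential
  m7: 000-11 ←essential
  m20: -10100,0101-0
  m22: 01-110,0101-0
  m24: -11000 ←essential
  m30: -11110,01-110
  m32: -00000,1000-0
  m34: 10-010,1000-0
  m42: 10-010 ←essential
  m44: 101100 ←essential
  m47: 101111 ←essential
  m52: -10100 ←essential
  m56: -11000,11100-
  m57: 1110-1,11100-
  m59: 1110-1 ←essential
  m62: -11110 ←essential
Essential: -00000, -10100, -11000, -11110, 000-11, 10-010, 101100, 101111, 1110-1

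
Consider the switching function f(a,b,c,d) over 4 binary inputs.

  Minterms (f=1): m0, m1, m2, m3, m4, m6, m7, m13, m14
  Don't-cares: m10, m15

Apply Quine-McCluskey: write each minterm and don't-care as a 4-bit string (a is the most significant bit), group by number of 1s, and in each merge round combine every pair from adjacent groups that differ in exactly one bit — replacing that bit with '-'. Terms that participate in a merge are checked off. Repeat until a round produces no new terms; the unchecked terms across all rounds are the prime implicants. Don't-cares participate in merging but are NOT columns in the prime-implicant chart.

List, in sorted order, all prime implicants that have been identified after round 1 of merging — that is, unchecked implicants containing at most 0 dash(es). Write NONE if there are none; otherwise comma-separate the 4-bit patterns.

Round 0: 0000✓ 0001✓ 0010✓ 0011✓ 0100✓ 0110✓ 0111✓ 1010✓ 1101✓ 1110✓ 1111✓
Round 1: -010✓ -110✓ -111✓ 0-00✓ 0-10✓ 0-11✓ 00-0✓ 00-1✓ 000-✓ 001-✓ 01-0✓ 011-✓ 1-10✓ 11-1 111-✓
Round 2: --10 -11- 0--0 0-1- 00--
PIs = {--10, -11-, 0--0, 0-1-, 00--, 11-1}

NONE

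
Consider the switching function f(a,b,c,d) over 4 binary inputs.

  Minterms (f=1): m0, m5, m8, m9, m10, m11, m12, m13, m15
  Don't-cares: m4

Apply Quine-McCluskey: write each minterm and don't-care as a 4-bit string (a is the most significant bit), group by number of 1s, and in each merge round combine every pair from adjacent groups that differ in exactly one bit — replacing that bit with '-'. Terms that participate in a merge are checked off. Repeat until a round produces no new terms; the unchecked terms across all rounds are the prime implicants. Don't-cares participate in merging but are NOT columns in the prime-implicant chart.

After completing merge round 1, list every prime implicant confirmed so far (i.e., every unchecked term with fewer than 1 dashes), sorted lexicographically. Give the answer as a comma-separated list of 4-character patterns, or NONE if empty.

NONE

[col 0] 0000*, 0100*, 0101*, 1000*, 1001*, 1010*, 1011*, 1100*, 1101*, 1111*
[col 1] -000*, -100*, -101*, 0-00*, 010-*, 1-00*, 1-01*, 1-11*, 10-0*, 10-1*, 100-*, 101-*, 11-1*, 110-*
[col 2] --00, -10-, 1--1, 1-0-, 10--
Prime implicants: --00, -10-, 1--1, 1-0-, 10--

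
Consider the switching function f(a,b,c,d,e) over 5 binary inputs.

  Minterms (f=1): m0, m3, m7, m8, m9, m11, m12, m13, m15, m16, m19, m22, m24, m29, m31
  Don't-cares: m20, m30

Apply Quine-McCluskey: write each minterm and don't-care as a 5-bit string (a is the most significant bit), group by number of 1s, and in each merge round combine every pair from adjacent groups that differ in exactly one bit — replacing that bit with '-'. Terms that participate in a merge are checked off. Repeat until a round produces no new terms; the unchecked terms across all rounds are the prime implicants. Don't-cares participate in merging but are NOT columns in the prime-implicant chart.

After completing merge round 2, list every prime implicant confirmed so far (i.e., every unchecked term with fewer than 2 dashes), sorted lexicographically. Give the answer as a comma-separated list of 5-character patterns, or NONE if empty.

-0011, 1-110, 10-00, 101-0, 1111-

[col 0] 00000*, 00011*, 00111*, 01000*, 01001*, 01011*, 01100*, 01101*, 01111*, 10000*, 10011*, 10100*, 10110*, 11000*, 11101*, 11110*, 11111*
[col 1] -0000*, -0011, -1000*, -1101*, -1111*, 0-000*, 0-011*, 0-111*, 00-11*, 01-00*, 01-01*, 01-11*, 010-1*, 0100-*, 011-1*, 0110-*, 1-000*, 1-110, 10-00, 101-0, 111-1*, 1111-
[col 2] --000, -11-1, 0--11, 01--1, 01-0-
Prime implicants: --000, -0011, -11-1, 0--11, 01--1, 01-0-, 1-110, 10-00, 101-0, 1111-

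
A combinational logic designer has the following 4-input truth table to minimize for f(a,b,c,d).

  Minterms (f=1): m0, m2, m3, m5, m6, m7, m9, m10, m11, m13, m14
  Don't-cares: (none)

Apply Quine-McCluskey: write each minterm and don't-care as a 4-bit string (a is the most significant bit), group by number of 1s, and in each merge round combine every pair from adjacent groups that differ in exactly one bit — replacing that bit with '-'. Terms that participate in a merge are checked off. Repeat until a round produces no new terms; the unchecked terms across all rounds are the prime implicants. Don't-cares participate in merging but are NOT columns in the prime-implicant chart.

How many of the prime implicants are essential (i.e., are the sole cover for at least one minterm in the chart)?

Round 0: 0000✓ 0010✓ 0011✓ 0101✓ 0110✓ 0111✓ 1001✓ 1010✓ 1011✓ 1101✓ 1110✓
Round 1: -010✓ -011✓ -101 -110✓ 0-10✓ 0-11✓ 00-0 001-✓ 01-1 011-✓ 1-01 1-10✓ 10-1 101-✓
Round 2: --10 -01- 0-1-
PIs = {--10, -01-, -101, 0-1-, 00-0, 01-1, 1-01, 10-1}
Coverage chart:
  m0: 00-0 ←essential
  m2: --10,-01-,0-1-,00-0
  m3: -01-,0-1-
  m5: -101,01-1
  m6: --10,0-1-
  m7: 0-1-,01-1
  m9: 1-01,10-1
  m10: --10,-01-
  m11: -01-,10-1
  m13: -101,1-01
  m14: --10 ←essential
Essential: --10, 00-0

2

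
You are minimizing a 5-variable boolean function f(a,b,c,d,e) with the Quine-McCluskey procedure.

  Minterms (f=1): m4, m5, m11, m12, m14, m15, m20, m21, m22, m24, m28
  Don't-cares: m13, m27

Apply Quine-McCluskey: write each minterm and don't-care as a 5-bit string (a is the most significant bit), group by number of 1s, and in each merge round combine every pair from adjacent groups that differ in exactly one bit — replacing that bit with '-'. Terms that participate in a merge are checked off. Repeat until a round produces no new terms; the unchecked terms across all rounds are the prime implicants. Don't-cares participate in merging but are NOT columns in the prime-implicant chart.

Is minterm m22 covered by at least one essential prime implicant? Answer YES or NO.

YES

size-2^0 implicants → 00100(✓)  00101(✓)  01011(✓)  01100(✓)  01101(✓)  01110(✓)  01111(✓)  10100(✓)  10101(✓)  10110(✓)  11000(✓)  11011(✓)  11100(✓)
size-2^1 implicants → -0100(✓)  -0101(✓)  -1011  -1100(✓)  0-100(✓)  0-101(✓)  0010-(✓)  01-11  011-0(✓)  011-1(✓)  0110-(✓)  0111-(✓)  1-100(✓)  101-0  1010-(✓)  11-00
size-2^2 implicants → --100  -010-  0-10-  011--
Unchecked terms (primes): --100, -010-, -1011, 0-10-, 01-11, 011--, 101-0, 11-00
Minterm coverage:
  m4 ⊆ --100,-010-,0-10-
  m5 ⊆ -010-,0-10-
  m11 ⊆ -1011,01-11
  m12 ⊆ --100,0-10-,011--
  m14 ⊆ 011-- [E]
  m15 ⊆ 01-11,011--
  m20 ⊆ --100,-010-,101-0
  m21 ⊆ -010- [E]
  m22 ⊆ 101-0 [E]
  m24 ⊆ 11-00 [E]
  m28 ⊆ --100,11-00
E = {-010-, 011--, 101-0, 11-00}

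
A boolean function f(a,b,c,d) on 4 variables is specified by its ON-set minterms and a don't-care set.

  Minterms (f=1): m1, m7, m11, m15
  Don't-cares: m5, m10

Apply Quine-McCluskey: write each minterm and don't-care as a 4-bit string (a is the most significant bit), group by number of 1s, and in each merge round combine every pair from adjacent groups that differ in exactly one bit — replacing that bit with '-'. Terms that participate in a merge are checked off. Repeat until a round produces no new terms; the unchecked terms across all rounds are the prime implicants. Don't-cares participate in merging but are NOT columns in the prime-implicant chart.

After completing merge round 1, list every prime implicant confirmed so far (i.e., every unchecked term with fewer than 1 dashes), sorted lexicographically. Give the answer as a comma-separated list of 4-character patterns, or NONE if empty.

[col 0] 0001*, 0101*, 0111*, 1010*, 1011*, 1111*
[col 1] -111, 0-01, 01-1, 1-11, 101-
Prime implicants: -111, 0-01, 01-1, 1-11, 101-

NONE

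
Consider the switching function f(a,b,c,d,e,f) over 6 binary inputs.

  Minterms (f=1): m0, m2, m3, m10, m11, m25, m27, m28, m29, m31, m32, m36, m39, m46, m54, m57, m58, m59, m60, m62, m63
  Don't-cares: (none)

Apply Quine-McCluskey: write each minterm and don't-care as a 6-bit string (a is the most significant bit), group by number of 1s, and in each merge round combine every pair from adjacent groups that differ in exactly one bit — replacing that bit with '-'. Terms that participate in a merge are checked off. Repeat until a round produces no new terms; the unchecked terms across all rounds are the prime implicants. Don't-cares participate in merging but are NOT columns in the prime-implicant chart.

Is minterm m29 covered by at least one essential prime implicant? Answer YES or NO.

Round 0: 000000✓ 000010✓ 000011✓ 001010✓ 001011✓ 011001✓ 011011✓ 011100✓ 011101✓ 011111✓ 100000✓ 100100✓ 100111 101110✓ 110110✓ 111001✓ 111010✓ 111011✓ 111100✓ 111110✓ 111111✓
Round 1: -00000 -11001✓ -11011✓ -11100 -11111✓ 0-1011 00-010✓ 00-011✓ 0000-0 00001-✓ 00101-✓ 011-01✓ 011-11✓ 0110-1✓ 0111-1✓ 01110- 1-1110 100-00 11-110 111-10✓ 111-11✓ 1110-1✓ 11101-✓ 1111-0 11111-✓
Round 2: -11-11 -110-1 00-01- 011--1 111-1-
PIs = {-00000, -11-11, -110-1, -11100, 0-1011, 00-01-, 0000-0, 011--1, 01110-, 1-1110, 100-00, 100111, 11-110, 111-1-, 1111-0}
Coverage chart:
  m0: -00000,0000-0
  m2: 00-01-,0000-0
  m3: 00-01- ←essential
  m10: 00-01- ←essential
  m11: 0-1011,00-01-
  m25: -110-1,011--1
  m27: -11-11,-110-1,0-1011,011--1
  m28: -11100,01110-
  m29: 011--1,01110-
  m31: -11-11,011--1
  m32: -00000,100-00
  m36: 100-00 ←essential
  m39: 100111 ←essential
  m46: 1-1110 ←essential
  m54: 11-110 ←essential
  m57: -110-1 ←essential
  m58: 111-1- ←essential
  m59: -11-11,-110-1,111-1-
  m60: -11100,1111-0
  m62: 1-1110,11-110,111-1-,1111-0
  m63: -11-11,111-1-
Essential: -110-1, 00-01-, 1-1110, 100-00, 100111, 11-110, 111-1-

NO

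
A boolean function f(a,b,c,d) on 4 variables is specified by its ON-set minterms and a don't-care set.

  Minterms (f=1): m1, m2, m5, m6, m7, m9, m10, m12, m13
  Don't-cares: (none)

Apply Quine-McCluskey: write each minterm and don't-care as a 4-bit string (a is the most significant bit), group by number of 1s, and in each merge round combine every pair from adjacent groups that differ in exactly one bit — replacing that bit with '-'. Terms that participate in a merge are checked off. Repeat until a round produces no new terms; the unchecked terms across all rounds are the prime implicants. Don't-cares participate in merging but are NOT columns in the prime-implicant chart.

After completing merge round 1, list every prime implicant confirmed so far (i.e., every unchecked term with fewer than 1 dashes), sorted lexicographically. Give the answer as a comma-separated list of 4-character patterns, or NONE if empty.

NONE

[col 0] 0001*, 0010*, 0101*, 0110*, 0111*, 1001*, 1010*, 1100*, 1101*
[col 1] -001*, -010, -101*, 0-01*, 0-10, 01-1, 011-, 1-01*, 110-
[col 2] --01
Prime implicants: --01, -010, 0-10, 01-1, 011-, 110-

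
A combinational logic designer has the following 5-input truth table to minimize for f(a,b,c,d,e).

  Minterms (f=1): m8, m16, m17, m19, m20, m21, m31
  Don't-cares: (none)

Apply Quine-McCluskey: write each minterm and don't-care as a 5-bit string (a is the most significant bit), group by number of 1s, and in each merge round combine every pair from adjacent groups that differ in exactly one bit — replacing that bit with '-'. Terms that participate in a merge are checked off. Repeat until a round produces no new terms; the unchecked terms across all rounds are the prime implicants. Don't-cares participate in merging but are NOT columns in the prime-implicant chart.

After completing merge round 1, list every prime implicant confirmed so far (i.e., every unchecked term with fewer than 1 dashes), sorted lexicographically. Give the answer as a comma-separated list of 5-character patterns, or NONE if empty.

Round 0: 01000 10000✓ 10001✓ 10011✓ 10100✓ 10101✓ 11111
Round 1: 10-00✓ 10-01✓ 100-1 1000-✓ 1010-✓
Round 2: 10-0-
PIs = {01000, 10-0-, 100-1, 11111}

01000, 11111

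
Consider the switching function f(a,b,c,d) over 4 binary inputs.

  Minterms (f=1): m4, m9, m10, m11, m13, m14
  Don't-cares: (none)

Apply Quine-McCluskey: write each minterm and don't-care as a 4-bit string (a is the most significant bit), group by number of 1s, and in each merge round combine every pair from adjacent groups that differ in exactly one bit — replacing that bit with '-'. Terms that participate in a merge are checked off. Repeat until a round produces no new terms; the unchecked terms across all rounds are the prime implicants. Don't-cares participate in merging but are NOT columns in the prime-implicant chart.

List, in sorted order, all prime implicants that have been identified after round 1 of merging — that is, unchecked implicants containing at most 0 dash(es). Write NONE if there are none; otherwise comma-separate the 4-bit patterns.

size-2^0 implicants → 0100  1001(✓)  1010(✓)  1011(✓)  1101(✓)  1110(✓)
size-2^1 implicants → 1-01  1-10  10-1  101-
Unchecked terms (primes): 0100, 1-01, 1-10, 10-1, 101-

0100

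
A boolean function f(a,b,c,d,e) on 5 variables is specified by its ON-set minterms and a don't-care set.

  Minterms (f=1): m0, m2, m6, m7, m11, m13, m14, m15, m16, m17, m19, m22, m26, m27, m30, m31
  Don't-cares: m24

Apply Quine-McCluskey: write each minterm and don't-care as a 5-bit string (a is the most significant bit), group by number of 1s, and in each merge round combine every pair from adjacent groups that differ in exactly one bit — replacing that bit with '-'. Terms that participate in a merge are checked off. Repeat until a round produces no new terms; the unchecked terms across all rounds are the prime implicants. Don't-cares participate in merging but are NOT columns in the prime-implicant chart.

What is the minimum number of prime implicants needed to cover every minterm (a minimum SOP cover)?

size-2^0 implicants → 00000(✓)  00010(✓)  00110(✓)  00111(✓)  01011(✓)  01101(✓)  01110(✓)  01111(✓)  10000(✓)  10001(✓)  10011(✓)  10110(✓)  11000(✓)  11010(✓)  11011(✓)  11110(✓)  11111(✓)
size-2^1 implicants → -0000  -0110(✓)  -1011(✓)  -1110(✓)  -1111(✓)  0-110(✓)  0-111(✓)  00-10  000-0  0011-(✓)  01-11(✓)  011-1  0111-(✓)  1-000  1-011  1-110(✓)  100-1  1000-  11-10(✓)  11-11(✓)  110-0  1101-(✓)  1111-(✓)
size-2^2 implicants → --110  -1-11  -111-  0-11-  11-1-
Unchecked terms (primes): --110, -0000, -1-11, -111-, 0-11-, 00-10, 000-0, 011-1, 1-000, 1-011, 100-1, 1000-, 11-1-, 110-0
Minterm coverage:
  m0 ⊆ -0000,000-0
  m2 ⊆ 00-10,000-0
  m6 ⊆ --110,0-11-,00-10
  m7 ⊆ 0-11- [E]
  m11 ⊆ -1-11 [E]
  m13 ⊆ 011-1 [E]
  m14 ⊆ --110,-111-,0-11-
  m15 ⊆ -1-11,-111-,0-11-,011-1
  m16 ⊆ -0000,1-000,1000-
  m17 ⊆ 100-1,1000-
  m19 ⊆ 1-011,100-1
  m22 ⊆ --110 [E]
  m26 ⊆ 11-1-,110-0
  m27 ⊆ -1-11,1-011,11-1-
  m30 ⊆ --110,-111-,11-1-
  m31 ⊆ -1-11,-111-,11-1-
E = {--110, -1-11, 0-11-, 011-1}
Petrick residual → -0000, 00-10, 100-1, 11-1-
Cover = cde' + b'c'd'e' + bde + a'cd + a'b'de' + a'bce + ab'c'e + abd  |cover|=8

8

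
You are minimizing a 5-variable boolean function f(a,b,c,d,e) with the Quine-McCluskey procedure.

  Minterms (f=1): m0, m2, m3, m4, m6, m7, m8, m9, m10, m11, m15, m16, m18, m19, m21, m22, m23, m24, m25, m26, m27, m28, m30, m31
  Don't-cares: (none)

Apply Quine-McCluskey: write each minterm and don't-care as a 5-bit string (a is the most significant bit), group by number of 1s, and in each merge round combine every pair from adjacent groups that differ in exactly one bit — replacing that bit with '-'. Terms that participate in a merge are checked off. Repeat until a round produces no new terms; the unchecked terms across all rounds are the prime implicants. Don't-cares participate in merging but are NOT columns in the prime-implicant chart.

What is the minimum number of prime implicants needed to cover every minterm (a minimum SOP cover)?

size-2^0 implicants → 00000(✓)  00010(✓)  00011(✓)  00100(✓)  00110(✓)  00111(✓)  01000(✓)  01001(✓)  01010(✓)  01011(✓)  01111(✓)  10000(✓)  10010(✓)  10011(✓)  10101(✓)  10110(✓)  10111(✓)  11000(✓)  11001(✓)  11010(✓)  11011(✓)  11100(✓)  11110(✓)  11111(✓)
size-2^1 implicants → -0000(✓)  -0010(✓)  -0011(✓)  -0110(✓)  -0111(✓)  -1000(✓)  -1001(✓)  -1010(✓)  -1011(✓)  -1111(✓)  0-000(✓)  0-010(✓)  0-011(✓)  0-111(✓)  00-00(✓)  00-10(✓)  00-11(✓)  000-0(✓)  0001-(✓)  001-0(✓)  0011-(✓)  01-11(✓)  010-0(✓)  010-1(✓)  0100-(✓)  0101-(✓)  1-000(✓)  1-010(✓)  1-011(✓)  1-110(✓)  1-111(✓)  10-10(✓)  10-11(✓)  100-0(✓)  1001-(✓)  101-1  1011-(✓)  11-00(✓)  11-10(✓)  11-11(✓)  110-0(✓)  110-1(✓)  1100-(✓)  1101-(✓)  111-0(✓)  1111-(✓)
size-2^2 implicants → --000(✓)  --010(✓)  --011(✓)  --111(✓)  -0-10(✓)  -0-11(✓)  -00-0(✓)  -001-(✓)  -011-(✓)  -1-11(✓)  -10-0(✓)  -10-1(✓)  -100-(✓)  -101-(✓)  0--11(✓)  0-0-0(✓)  0-01-(✓)  00--0  00-1-(✓)  010--(✓)  1--10(✓)  1--11(✓)  1-0-0(✓)  1-01-(✓)  1-11-(✓)  10-1-(✓)  11--0  11-1-(✓)  110--(✓)
size-2^3 implicants → ---11  --0-0  --01-  -0-1-  -10--  1--1-
Unchecked terms (primes): ---11, --0-0, --01-, -0-1-, -10--, 00--0, 1--1-, 101-1, 11--0
Minterm coverage:
  m0 ⊆ --0-0,00--0
  m2 ⊆ --0-0,--01-,-0-1-,00--0
  m3 ⊆ ---11,--01-,-0-1-
  m4 ⊆ 00--0 [E]
  m6 ⊆ -0-1-,00--0
  m7 ⊆ ---11,-0-1-
  m8 ⊆ --0-0,-10--
  m9 ⊆ -10-- [E]
  m10 ⊆ --0-0,--01-,-10--
  m11 ⊆ ---11,--01-,-10--
  m15 ⊆ ---11 [E]
  m16 ⊆ --0-0 [E]
  m18 ⊆ --0-0,--01-,-0-1-,1--1-
  m19 ⊆ ---11,--01-,-0-1-,1--1-
  m21 ⊆ 101-1 [E]
  m22 ⊆ -0-1-,1--1-
  m23 ⊆ ---11,-0-1-,1--1-,101-1
  m24 ⊆ --0-0,-10--,11--0
  m25 ⊆ -10-- [E]
  m26 ⊆ --0-0,--01-,-10--,1--1-,11--0
  m27 ⊆ ---11,--01-,-10--,1--1-
  m28 ⊆ 11--0 [E]
  m30 ⊆ 1--1-,11--0
  m31 ⊆ ---11,1--1-
E = {---11, --0-0, -10--, 00--0, 101-1, 11--0}
Petrick residual → -0-1-
Cover = de + c'e' + b'd + bc' + a'b'e' + ab'ce + abe'  |cover|=7

7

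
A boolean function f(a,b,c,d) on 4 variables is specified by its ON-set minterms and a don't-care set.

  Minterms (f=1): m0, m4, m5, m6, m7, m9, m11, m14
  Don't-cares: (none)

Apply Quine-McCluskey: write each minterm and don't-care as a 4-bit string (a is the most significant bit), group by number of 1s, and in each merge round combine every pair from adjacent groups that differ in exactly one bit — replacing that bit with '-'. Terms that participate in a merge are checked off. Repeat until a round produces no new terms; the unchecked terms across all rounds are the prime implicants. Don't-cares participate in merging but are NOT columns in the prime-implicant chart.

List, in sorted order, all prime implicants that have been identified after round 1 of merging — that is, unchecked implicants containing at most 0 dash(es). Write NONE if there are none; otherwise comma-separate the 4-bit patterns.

Round 0: 0000✓ 0100✓ 0101✓ 0110✓ 0111✓ 1001✓ 1011✓ 1110✓
Round 1: -110 0-00 01-0✓ 01-1✓ 010-✓ 011-✓ 10-1
Round 2: 01--
PIs = {-110, 0-00, 01--, 10-1}

NONE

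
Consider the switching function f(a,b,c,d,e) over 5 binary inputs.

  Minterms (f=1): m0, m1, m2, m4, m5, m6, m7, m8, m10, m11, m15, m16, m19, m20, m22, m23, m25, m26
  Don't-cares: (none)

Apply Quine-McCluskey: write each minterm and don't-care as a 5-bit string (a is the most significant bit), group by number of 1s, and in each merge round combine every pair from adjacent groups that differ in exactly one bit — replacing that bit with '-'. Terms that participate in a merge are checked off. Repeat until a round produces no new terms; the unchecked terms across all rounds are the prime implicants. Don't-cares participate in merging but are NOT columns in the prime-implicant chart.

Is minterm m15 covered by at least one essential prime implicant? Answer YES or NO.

NO

Round 0: 00000✓ 00001✓ 00010✓ 00100✓ 00101✓ 00110✓ 00111✓ 01000✓ 01010✓ 01011✓ 01111✓ 10000✓ 10011✓ 10100✓ 10110✓ 10111✓ 11001 11010✓
Round 1: -0000✓ -0100✓ -0110✓ -0111✓ -1010 0-000✓ 0-010✓ 0-111 00-00✓ 00-01✓ 00-10✓ 000-0✓ 0000-✓ 001-0✓ 001-1✓ 0010-✓ 0011-✓ 01-11 010-0✓ 0101- 10-00✓ 10-11 101-0✓ 1011-✓
Round 2: -0-00 -01-0 -011- 0-0-0 00--0 00-0- 001--
PIs = {-0-00, -01-0, -011-, -1010, 0-0-0, 0-111, 00--0, 00-0-, 001--, 01-11, 0101-, 10-11, 11001}
Coverage chart:
  m0: -0-00,0-0-0,00--0,00-0-
  m1: 00-0- ←essential
  m2: 0-0-0,00--0
  m4: -0-00,-01-0,00--0,00-0-,001--
  m5: 00-0-,001--
  m6: -01-0,-011-,00--0,001--
  m7: -011-,0-111,001--
  m8: 0-0-0 ←essential
  m10: -1010,0-0-0,0101-
  m11: 01-11,0101-
  m15: 0-111,01-11
  m16: -0-00 ←essential
  m19: 10-11 ←essential
  m20: -0-00,-01-0
  m22: -01-0,-011-
  m23: -011-,10-11
  m25: 11001 ←essential
  m26: -1010 ←essential
Essential: -0-00, -1010, 0-0-0, 00-0-, 10-11, 11001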